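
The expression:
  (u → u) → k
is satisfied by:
  {k: True}


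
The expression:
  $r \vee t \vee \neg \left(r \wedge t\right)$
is always true.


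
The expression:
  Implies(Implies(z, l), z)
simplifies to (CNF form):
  z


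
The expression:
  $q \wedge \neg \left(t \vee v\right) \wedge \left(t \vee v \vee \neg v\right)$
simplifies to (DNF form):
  $q \wedge \neg t \wedge \neg v$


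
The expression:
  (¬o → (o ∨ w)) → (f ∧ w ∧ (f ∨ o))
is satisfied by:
  {f: True, o: False, w: False}
  {o: False, w: False, f: False}
  {w: True, f: True, o: False}
  {w: True, f: True, o: True}


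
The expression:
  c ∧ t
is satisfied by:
  {t: True, c: True}


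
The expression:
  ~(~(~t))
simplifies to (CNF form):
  ~t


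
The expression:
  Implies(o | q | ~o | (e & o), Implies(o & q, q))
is always true.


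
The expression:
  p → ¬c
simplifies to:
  ¬c ∨ ¬p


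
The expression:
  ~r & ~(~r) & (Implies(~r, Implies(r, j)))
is never true.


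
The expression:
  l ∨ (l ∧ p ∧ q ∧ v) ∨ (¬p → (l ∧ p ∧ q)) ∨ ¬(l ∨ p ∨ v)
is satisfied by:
  {p: True, l: True, v: False}
  {p: True, v: False, l: False}
  {l: True, v: False, p: False}
  {l: False, v: False, p: False}
  {p: True, l: True, v: True}
  {p: True, v: True, l: False}
  {l: True, v: True, p: False}


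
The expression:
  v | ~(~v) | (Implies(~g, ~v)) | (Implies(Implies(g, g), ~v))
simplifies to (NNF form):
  True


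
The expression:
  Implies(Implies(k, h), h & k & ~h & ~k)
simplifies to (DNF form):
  k & ~h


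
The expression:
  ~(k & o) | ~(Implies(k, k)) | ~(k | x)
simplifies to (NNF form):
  ~k | ~o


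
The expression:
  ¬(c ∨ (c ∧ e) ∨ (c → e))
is never true.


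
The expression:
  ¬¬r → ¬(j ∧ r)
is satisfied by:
  {r: False, j: False}
  {j: True, r: False}
  {r: True, j: False}


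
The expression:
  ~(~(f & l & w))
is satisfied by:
  {w: True, f: True, l: True}


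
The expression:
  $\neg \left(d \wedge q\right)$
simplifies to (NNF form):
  $\neg d \vee \neg q$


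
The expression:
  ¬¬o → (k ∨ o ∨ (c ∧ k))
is always true.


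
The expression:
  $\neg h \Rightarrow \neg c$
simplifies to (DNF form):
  $h \vee \neg c$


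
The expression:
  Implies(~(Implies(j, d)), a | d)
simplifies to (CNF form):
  a | d | ~j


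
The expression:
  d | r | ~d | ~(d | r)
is always true.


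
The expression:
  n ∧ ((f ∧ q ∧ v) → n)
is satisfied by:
  {n: True}


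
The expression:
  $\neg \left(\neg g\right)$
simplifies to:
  $g$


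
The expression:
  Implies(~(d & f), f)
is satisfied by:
  {f: True}


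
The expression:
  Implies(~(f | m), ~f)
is always true.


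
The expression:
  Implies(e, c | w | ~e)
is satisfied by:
  {w: True, c: True, e: False}
  {w: True, e: False, c: False}
  {c: True, e: False, w: False}
  {c: False, e: False, w: False}
  {w: True, c: True, e: True}
  {w: True, e: True, c: False}
  {c: True, e: True, w: False}


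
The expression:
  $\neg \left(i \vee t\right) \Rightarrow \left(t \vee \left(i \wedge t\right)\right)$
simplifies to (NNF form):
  $i \vee t$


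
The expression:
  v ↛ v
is never true.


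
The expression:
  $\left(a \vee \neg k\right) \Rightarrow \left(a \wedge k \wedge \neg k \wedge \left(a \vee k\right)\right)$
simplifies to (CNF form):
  $k \wedge \neg a$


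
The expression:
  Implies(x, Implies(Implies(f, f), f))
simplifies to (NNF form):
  f | ~x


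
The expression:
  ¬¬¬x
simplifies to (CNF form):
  ¬x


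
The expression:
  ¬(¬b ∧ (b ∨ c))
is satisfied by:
  {b: True, c: False}
  {c: False, b: False}
  {c: True, b: True}


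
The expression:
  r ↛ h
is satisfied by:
  {r: True, h: False}


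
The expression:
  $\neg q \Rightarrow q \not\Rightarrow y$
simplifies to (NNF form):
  $q$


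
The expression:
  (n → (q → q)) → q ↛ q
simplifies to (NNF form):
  False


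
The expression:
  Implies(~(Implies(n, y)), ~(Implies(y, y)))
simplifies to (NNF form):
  y | ~n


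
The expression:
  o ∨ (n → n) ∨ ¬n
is always true.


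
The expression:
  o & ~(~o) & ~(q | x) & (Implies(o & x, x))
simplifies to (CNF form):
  o & ~q & ~x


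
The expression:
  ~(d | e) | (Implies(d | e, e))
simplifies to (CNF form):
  e | ~d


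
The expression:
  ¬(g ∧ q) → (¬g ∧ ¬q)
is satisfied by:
  {q: False, g: False}
  {g: True, q: True}


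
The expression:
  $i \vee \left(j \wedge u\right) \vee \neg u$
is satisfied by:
  {i: True, j: True, u: False}
  {i: True, j: False, u: False}
  {j: True, i: False, u: False}
  {i: False, j: False, u: False}
  {i: True, u: True, j: True}
  {i: True, u: True, j: False}
  {u: True, j: True, i: False}


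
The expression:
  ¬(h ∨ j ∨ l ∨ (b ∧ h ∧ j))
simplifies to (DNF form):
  ¬h ∧ ¬j ∧ ¬l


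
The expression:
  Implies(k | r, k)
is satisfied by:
  {k: True, r: False}
  {r: False, k: False}
  {r: True, k: True}


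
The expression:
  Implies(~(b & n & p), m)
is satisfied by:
  {b: True, m: True, n: True, p: True}
  {b: True, m: True, n: True, p: False}
  {b: True, m: True, p: True, n: False}
  {b: True, m: True, p: False, n: False}
  {m: True, n: True, p: True, b: False}
  {m: True, n: True, p: False, b: False}
  {m: True, n: False, p: True, b: False}
  {m: True, n: False, p: False, b: False}
  {b: True, n: True, p: True, m: False}


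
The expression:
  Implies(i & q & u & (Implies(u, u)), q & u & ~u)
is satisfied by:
  {u: False, q: False, i: False}
  {i: True, u: False, q: False}
  {q: True, u: False, i: False}
  {i: True, q: True, u: False}
  {u: True, i: False, q: False}
  {i: True, u: True, q: False}
  {q: True, u: True, i: False}


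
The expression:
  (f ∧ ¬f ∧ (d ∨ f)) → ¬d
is always true.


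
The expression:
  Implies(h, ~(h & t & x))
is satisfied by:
  {h: False, t: False, x: False}
  {x: True, h: False, t: False}
  {t: True, h: False, x: False}
  {x: True, t: True, h: False}
  {h: True, x: False, t: False}
  {x: True, h: True, t: False}
  {t: True, h: True, x: False}


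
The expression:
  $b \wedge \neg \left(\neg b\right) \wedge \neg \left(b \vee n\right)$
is never true.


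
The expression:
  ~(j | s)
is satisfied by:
  {j: False, s: False}


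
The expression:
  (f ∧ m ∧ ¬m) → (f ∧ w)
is always true.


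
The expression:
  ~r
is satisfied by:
  {r: False}


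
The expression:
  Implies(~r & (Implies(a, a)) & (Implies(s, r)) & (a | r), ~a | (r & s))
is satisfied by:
  {r: True, s: True, a: False}
  {r: True, s: False, a: False}
  {s: True, r: False, a: False}
  {r: False, s: False, a: False}
  {r: True, a: True, s: True}
  {r: True, a: True, s: False}
  {a: True, s: True, r: False}


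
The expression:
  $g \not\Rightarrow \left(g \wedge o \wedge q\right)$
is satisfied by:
  {g: True, o: False, q: False}
  {g: True, q: True, o: False}
  {g: True, o: True, q: False}


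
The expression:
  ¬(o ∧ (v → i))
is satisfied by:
  {v: True, o: False, i: False}
  {v: False, o: False, i: False}
  {i: True, v: True, o: False}
  {i: True, v: False, o: False}
  {o: True, v: True, i: False}


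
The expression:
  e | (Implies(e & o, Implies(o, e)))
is always true.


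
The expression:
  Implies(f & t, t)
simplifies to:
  True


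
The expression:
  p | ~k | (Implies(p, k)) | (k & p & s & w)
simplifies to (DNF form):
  True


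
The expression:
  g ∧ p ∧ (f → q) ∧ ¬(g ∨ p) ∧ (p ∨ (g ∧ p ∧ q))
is never true.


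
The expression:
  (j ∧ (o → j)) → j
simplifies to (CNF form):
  True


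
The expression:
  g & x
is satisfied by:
  {x: True, g: True}


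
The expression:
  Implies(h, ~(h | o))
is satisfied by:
  {h: False}


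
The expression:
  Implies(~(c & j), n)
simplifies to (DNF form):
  n | (c & j)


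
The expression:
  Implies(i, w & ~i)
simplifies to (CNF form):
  ~i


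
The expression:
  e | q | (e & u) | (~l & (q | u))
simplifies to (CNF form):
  (e | q | u) & (e | q | ~l)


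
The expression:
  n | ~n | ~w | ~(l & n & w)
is always true.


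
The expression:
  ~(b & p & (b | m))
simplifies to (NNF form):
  ~b | ~p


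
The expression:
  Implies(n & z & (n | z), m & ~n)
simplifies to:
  ~n | ~z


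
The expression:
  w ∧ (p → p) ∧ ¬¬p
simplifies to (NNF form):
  p ∧ w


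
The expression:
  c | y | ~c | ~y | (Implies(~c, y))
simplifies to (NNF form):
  True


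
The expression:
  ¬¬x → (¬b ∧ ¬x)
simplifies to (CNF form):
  ¬x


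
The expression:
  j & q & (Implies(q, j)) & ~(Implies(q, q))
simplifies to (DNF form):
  False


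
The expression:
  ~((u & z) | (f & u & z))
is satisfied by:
  {u: False, z: False}
  {z: True, u: False}
  {u: True, z: False}


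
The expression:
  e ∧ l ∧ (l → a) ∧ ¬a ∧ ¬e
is never true.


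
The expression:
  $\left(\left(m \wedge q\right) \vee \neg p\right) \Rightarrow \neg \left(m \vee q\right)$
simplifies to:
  $\left(p \wedge \neg m\right) \vee \left(p \wedge \neg q\right) \vee \left(\neg m \wedge \neg q\right)$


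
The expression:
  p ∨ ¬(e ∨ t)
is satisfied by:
  {p: True, e: False, t: False}
  {t: True, p: True, e: False}
  {p: True, e: True, t: False}
  {t: True, p: True, e: True}
  {t: False, e: False, p: False}


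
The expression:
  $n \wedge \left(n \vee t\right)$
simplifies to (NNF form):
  $n$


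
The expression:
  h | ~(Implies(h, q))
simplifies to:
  h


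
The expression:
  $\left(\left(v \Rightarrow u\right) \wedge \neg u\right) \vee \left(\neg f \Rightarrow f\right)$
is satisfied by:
  {f: True, v: False, u: False}
  {f: True, u: True, v: False}
  {f: True, v: True, u: False}
  {f: True, u: True, v: True}
  {u: False, v: False, f: False}


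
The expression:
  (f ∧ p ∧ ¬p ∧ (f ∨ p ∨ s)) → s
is always true.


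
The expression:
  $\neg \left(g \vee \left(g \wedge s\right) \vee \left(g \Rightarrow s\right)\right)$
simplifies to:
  $\text{False}$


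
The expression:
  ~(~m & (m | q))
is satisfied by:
  {m: True, q: False}
  {q: False, m: False}
  {q: True, m: True}


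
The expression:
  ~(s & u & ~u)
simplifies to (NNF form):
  True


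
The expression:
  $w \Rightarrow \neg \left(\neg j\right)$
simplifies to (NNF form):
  $j \vee \neg w$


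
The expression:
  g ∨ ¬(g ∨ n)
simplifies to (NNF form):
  g ∨ ¬n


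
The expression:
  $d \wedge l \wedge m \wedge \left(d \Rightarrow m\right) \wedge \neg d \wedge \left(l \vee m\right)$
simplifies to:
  $\text{False}$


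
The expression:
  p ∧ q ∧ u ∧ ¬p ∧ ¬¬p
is never true.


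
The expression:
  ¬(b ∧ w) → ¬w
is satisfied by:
  {b: True, w: False}
  {w: False, b: False}
  {w: True, b: True}


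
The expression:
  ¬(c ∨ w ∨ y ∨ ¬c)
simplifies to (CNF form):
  False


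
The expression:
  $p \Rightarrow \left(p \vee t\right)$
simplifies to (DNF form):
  $\text{True}$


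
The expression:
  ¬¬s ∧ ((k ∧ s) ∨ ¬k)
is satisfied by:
  {s: True}


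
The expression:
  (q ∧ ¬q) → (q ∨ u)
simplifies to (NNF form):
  True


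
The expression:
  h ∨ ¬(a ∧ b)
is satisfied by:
  {h: True, a: False, b: False}
  {h: False, a: False, b: False}
  {b: True, h: True, a: False}
  {b: True, h: False, a: False}
  {a: True, h: True, b: False}
  {a: True, h: False, b: False}
  {a: True, b: True, h: True}


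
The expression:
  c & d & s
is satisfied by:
  {c: True, s: True, d: True}


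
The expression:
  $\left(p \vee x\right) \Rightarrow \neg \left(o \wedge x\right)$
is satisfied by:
  {o: False, x: False}
  {x: True, o: False}
  {o: True, x: False}


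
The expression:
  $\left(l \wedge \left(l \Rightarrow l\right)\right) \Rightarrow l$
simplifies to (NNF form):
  $\text{True}$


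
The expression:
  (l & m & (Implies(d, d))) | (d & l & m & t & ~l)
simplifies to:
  l & m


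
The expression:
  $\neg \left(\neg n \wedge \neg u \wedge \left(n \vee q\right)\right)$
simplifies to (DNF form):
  $n \vee u \vee \neg q$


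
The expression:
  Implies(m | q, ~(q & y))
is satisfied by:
  {q: False, y: False}
  {y: True, q: False}
  {q: True, y: False}


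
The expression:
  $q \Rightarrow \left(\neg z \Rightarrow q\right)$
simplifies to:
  $\text{True}$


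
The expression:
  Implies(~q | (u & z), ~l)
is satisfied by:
  {q: True, l: False, u: False, z: False}
  {z: True, q: True, l: False, u: False}
  {u: True, q: True, l: False, z: False}
  {z: True, u: True, q: True, l: False}
  {z: False, q: False, l: False, u: False}
  {z: True, q: False, l: False, u: False}
  {u: True, z: False, q: False, l: False}
  {z: True, u: True, q: False, l: False}
  {l: True, q: True, u: False, z: False}
  {z: True, l: True, q: True, u: False}
  {u: True, l: True, q: True, z: False}


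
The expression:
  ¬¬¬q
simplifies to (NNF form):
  ¬q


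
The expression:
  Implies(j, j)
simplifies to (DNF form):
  True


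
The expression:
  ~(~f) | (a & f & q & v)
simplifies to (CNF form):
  f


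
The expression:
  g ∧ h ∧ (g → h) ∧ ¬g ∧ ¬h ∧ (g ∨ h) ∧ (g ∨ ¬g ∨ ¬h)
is never true.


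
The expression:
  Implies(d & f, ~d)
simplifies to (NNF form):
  ~d | ~f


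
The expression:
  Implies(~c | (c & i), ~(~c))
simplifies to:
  c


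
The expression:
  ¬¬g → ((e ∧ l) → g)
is always true.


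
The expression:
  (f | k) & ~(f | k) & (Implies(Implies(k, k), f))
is never true.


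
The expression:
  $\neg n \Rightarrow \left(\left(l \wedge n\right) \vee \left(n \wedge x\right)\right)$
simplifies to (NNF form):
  $n$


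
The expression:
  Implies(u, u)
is always true.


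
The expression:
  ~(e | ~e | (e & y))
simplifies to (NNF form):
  False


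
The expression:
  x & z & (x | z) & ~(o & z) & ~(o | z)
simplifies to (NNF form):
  False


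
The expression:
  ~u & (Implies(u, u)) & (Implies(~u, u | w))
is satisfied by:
  {w: True, u: False}


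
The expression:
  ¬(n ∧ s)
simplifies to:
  ¬n ∨ ¬s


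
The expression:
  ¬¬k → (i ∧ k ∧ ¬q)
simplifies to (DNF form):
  (i ∧ ¬q) ∨ ¬k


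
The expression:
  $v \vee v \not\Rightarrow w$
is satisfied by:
  {v: True}


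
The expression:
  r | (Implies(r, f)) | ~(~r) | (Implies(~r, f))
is always true.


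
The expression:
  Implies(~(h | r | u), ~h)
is always true.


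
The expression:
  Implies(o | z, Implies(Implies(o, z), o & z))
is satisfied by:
  {o: True, z: False}
  {z: False, o: False}
  {z: True, o: True}


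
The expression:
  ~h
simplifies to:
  ~h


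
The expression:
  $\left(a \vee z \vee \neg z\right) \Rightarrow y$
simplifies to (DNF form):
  $y$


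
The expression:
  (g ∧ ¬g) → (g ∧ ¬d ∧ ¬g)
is always true.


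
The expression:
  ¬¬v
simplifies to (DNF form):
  v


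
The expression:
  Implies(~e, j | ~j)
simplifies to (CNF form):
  True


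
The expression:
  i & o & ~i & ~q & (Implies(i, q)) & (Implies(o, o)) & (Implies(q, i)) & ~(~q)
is never true.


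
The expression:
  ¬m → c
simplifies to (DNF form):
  c ∨ m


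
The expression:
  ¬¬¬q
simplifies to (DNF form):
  ¬q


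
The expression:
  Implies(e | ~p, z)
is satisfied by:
  {z: True, p: True, e: False}
  {z: True, p: False, e: False}
  {z: True, e: True, p: True}
  {z: True, e: True, p: False}
  {p: True, e: False, z: False}


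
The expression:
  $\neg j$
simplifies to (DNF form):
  $\neg j$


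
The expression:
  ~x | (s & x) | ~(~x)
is always true.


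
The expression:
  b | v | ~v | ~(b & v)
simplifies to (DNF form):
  True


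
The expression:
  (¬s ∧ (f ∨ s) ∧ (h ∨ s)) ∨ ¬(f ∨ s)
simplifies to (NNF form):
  ¬s ∧ (h ∨ ¬f)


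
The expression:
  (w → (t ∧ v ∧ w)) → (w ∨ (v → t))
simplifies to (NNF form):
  t ∨ w ∨ ¬v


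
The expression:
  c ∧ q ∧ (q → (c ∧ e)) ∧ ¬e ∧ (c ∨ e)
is never true.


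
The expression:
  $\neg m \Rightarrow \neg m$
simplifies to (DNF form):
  $\text{True}$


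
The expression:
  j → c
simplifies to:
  c ∨ ¬j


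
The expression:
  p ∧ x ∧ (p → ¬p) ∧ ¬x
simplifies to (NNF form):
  False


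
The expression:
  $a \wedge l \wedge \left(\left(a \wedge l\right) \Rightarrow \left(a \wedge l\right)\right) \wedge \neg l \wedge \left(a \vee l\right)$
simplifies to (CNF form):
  $\text{False}$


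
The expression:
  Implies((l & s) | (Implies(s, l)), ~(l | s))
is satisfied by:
  {l: False}


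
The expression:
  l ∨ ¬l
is always true.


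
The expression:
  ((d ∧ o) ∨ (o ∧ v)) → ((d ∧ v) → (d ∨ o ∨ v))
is always true.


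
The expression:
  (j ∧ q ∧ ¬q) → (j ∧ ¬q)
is always true.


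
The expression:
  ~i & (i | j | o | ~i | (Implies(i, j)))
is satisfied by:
  {i: False}


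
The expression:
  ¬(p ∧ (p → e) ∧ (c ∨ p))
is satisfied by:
  {p: False, e: False}
  {e: True, p: False}
  {p: True, e: False}


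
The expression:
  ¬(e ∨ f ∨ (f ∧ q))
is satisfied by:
  {e: False, f: False}


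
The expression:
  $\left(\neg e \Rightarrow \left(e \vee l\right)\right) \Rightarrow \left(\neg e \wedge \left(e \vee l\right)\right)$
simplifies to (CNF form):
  $\neg e$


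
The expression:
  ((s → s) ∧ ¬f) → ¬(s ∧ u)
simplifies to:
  f ∨ ¬s ∨ ¬u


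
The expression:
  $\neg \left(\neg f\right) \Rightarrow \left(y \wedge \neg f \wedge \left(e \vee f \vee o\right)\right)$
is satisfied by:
  {f: False}


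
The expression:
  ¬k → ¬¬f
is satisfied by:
  {k: True, f: True}
  {k: True, f: False}
  {f: True, k: False}


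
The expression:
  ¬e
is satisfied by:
  {e: False}


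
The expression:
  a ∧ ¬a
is never true.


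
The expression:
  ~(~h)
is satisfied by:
  {h: True}


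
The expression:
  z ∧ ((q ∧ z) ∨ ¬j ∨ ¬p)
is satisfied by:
  {q: True, z: True, p: False, j: False}
  {z: True, q: False, p: False, j: False}
  {j: True, q: True, z: True, p: False}
  {j: True, z: True, q: False, p: False}
  {q: True, p: True, z: True, j: False}
  {p: True, z: True, j: False, q: False}
  {j: True, p: True, z: True, q: True}


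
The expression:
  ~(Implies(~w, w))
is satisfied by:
  {w: False}


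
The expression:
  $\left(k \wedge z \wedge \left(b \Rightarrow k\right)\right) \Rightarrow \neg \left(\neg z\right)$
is always true.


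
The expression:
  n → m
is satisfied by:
  {m: True, n: False}
  {n: False, m: False}
  {n: True, m: True}


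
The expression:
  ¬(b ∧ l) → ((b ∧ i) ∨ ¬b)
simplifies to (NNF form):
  i ∨ l ∨ ¬b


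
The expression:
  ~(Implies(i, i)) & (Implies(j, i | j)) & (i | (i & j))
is never true.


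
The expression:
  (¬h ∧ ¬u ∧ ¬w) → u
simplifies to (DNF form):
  h ∨ u ∨ w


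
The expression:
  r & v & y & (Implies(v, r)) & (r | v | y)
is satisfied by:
  {r: True, y: True, v: True}


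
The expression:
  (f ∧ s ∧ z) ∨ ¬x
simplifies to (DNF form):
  (f ∧ s ∧ z) ∨ ¬x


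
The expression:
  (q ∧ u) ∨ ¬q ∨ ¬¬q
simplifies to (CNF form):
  True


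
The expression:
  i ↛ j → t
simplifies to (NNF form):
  j ∨ t ∨ ¬i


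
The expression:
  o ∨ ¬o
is always true.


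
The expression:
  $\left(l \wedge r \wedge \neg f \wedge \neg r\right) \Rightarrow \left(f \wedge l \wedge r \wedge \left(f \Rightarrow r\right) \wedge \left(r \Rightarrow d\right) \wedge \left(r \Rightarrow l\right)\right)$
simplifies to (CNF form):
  $\text{True}$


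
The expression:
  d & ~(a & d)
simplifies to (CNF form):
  d & ~a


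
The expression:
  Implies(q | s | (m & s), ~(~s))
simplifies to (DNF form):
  s | ~q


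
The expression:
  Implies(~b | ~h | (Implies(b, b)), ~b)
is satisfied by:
  {b: False}


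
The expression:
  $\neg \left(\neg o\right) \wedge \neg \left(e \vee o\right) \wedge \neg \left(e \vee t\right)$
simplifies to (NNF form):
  $\text{False}$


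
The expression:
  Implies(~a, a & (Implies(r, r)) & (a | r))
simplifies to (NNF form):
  a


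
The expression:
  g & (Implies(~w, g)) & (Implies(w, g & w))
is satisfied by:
  {g: True}


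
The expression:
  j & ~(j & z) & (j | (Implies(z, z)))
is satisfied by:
  {j: True, z: False}


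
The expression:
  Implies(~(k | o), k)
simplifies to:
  k | o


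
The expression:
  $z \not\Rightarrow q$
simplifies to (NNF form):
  $z \wedge \neg q$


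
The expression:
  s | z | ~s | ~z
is always true.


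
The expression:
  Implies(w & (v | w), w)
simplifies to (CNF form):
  True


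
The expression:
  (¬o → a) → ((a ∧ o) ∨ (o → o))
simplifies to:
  True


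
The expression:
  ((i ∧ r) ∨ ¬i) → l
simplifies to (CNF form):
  (i ∨ l) ∧ (l ∨ ¬r)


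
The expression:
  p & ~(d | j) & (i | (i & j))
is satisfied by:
  {i: True, p: True, d: False, j: False}


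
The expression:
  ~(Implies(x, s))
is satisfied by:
  {x: True, s: False}


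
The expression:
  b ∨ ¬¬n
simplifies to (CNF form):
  b ∨ n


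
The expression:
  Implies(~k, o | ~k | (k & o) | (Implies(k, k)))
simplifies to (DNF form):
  True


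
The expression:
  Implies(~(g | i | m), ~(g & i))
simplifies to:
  True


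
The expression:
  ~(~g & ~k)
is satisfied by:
  {k: True, g: True}
  {k: True, g: False}
  {g: True, k: False}


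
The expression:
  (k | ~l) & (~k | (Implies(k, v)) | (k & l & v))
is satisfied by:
  {v: True, k: False, l: False}
  {k: False, l: False, v: False}
  {v: True, k: True, l: False}
  {v: True, l: True, k: True}


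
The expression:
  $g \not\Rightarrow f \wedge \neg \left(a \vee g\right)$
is never true.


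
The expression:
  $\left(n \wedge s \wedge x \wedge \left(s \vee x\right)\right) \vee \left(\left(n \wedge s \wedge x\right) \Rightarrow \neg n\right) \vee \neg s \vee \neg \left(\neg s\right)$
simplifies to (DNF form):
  $\text{True}$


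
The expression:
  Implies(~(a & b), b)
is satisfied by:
  {b: True}


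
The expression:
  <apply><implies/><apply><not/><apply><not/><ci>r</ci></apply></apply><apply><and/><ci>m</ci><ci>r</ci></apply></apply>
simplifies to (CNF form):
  <apply><or/><ci>m</ci><apply><not/><ci>r</ci></apply></apply>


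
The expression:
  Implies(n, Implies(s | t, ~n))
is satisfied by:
  {s: False, n: False, t: False}
  {t: True, s: False, n: False}
  {s: True, t: False, n: False}
  {t: True, s: True, n: False}
  {n: True, t: False, s: False}


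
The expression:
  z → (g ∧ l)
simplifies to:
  (g ∧ l) ∨ ¬z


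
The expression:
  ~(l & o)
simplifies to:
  ~l | ~o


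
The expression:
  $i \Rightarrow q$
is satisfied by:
  {q: True, i: False}
  {i: False, q: False}
  {i: True, q: True}


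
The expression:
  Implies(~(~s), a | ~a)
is always true.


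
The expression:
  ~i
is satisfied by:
  {i: False}


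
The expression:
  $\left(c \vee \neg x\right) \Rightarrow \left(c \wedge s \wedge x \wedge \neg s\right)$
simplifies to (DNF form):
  $x \wedge \neg c$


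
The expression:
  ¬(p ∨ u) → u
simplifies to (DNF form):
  p ∨ u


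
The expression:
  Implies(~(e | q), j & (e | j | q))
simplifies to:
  e | j | q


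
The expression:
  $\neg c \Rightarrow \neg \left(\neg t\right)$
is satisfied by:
  {t: True, c: True}
  {t: True, c: False}
  {c: True, t: False}


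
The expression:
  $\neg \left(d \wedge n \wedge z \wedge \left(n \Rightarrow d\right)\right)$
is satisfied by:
  {z: False, d: False, n: False}
  {n: True, z: False, d: False}
  {d: True, z: False, n: False}
  {n: True, d: True, z: False}
  {z: True, n: False, d: False}
  {n: True, z: True, d: False}
  {d: True, z: True, n: False}


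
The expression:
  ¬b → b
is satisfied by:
  {b: True}


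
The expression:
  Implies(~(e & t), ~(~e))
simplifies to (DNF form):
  e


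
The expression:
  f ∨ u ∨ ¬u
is always true.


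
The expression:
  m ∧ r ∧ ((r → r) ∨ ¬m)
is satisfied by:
  {r: True, m: True}


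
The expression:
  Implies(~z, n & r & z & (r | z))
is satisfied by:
  {z: True}


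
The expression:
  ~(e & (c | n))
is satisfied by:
  {n: False, e: False, c: False}
  {c: True, n: False, e: False}
  {n: True, c: False, e: False}
  {c: True, n: True, e: False}
  {e: True, c: False, n: False}


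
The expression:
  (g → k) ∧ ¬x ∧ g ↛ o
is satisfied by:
  {k: True, g: True, x: False, o: False}


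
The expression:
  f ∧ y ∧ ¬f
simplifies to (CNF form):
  False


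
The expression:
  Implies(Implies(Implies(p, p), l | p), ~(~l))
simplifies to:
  l | ~p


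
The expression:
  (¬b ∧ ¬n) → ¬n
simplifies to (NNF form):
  True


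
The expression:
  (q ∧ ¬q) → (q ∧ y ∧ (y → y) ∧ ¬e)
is always true.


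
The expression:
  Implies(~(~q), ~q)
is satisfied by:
  {q: False}


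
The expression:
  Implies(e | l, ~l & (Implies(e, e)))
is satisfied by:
  {l: False}


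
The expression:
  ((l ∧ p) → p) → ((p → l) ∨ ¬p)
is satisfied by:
  {l: True, p: False}
  {p: False, l: False}
  {p: True, l: True}


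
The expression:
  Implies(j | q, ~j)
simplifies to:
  ~j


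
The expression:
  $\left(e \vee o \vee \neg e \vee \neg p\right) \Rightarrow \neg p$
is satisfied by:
  {p: False}


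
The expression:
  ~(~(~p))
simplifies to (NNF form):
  ~p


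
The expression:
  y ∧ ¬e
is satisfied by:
  {y: True, e: False}


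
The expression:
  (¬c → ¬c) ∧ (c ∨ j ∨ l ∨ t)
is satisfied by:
  {c: True, t: True, l: True, j: True}
  {c: True, t: True, l: True, j: False}
  {c: True, t: True, j: True, l: False}
  {c: True, t: True, j: False, l: False}
  {c: True, l: True, j: True, t: False}
  {c: True, l: True, j: False, t: False}
  {c: True, l: False, j: True, t: False}
  {c: True, l: False, j: False, t: False}
  {t: True, l: True, j: True, c: False}
  {t: True, l: True, j: False, c: False}
  {t: True, j: True, l: False, c: False}
  {t: True, j: False, l: False, c: False}
  {l: True, j: True, t: False, c: False}
  {l: True, t: False, j: False, c: False}
  {j: True, t: False, l: False, c: False}


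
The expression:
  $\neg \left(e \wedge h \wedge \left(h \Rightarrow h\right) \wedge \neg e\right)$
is always true.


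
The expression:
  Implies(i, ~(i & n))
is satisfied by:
  {n: False, i: False}
  {i: True, n: False}
  {n: True, i: False}


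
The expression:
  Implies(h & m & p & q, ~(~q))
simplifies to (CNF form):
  True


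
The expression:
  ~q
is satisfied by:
  {q: False}


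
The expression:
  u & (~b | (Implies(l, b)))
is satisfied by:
  {u: True}


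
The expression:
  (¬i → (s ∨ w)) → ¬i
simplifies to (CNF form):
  ¬i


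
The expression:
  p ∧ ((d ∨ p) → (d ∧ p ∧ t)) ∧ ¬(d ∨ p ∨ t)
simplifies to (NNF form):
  False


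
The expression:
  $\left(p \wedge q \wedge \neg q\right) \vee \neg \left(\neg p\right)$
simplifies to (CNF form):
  $p$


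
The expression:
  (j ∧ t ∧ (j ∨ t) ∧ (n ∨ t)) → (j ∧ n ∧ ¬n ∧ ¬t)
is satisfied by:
  {t: False, j: False}
  {j: True, t: False}
  {t: True, j: False}


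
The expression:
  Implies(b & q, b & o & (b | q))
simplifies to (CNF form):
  o | ~b | ~q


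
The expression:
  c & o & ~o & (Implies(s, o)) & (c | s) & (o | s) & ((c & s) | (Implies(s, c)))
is never true.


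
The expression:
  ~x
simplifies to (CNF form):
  ~x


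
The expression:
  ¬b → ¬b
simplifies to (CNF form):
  True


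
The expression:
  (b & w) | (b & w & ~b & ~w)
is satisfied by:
  {w: True, b: True}


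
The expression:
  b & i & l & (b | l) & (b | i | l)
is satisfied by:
  {i: True, b: True, l: True}


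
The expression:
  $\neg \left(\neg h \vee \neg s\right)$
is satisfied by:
  {h: True, s: True}


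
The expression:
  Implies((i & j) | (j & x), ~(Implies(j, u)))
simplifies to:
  ~j | ~u | (~i & ~x)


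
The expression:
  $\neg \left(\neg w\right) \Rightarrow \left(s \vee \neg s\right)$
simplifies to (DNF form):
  $\text{True}$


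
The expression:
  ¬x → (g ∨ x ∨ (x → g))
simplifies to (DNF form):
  True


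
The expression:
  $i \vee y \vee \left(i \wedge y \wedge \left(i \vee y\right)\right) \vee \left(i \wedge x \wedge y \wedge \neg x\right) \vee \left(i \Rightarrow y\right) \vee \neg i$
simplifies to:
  $\text{True}$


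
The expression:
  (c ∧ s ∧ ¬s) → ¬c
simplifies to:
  True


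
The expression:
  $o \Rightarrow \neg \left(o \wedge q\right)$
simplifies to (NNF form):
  $\neg o \vee \neg q$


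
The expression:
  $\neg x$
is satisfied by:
  {x: False}


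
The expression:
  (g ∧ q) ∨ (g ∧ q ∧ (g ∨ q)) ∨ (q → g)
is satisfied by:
  {g: True, q: False}
  {q: False, g: False}
  {q: True, g: True}


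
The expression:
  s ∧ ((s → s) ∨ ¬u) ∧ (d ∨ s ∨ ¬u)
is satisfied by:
  {s: True}


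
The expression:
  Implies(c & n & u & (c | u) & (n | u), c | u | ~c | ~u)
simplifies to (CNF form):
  True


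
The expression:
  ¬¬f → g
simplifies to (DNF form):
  g ∨ ¬f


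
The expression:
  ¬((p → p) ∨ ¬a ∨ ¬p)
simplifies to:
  False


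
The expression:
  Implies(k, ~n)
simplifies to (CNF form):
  ~k | ~n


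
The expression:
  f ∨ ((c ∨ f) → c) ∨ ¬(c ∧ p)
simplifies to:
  True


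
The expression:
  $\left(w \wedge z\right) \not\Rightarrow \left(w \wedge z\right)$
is never true.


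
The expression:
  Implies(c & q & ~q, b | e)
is always true.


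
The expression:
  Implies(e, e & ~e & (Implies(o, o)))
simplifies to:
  ~e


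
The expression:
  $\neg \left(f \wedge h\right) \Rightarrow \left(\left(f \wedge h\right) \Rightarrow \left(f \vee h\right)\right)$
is always true.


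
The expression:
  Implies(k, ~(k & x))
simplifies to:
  ~k | ~x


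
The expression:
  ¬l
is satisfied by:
  {l: False}


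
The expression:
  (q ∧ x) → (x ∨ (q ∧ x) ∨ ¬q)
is always true.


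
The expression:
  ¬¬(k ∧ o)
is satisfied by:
  {o: True, k: True}


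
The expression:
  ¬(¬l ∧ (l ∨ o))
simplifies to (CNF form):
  l ∨ ¬o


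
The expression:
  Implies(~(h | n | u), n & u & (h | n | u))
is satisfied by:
  {n: True, u: True, h: True}
  {n: True, u: True, h: False}
  {n: True, h: True, u: False}
  {n: True, h: False, u: False}
  {u: True, h: True, n: False}
  {u: True, h: False, n: False}
  {h: True, u: False, n: False}


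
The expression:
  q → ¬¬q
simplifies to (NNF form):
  True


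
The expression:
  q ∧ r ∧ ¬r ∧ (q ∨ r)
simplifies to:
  False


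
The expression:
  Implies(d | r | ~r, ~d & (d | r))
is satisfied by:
  {r: True, d: False}


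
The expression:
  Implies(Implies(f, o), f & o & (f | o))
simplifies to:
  f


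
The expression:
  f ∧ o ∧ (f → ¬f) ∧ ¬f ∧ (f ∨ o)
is never true.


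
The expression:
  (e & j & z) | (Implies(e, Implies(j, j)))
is always true.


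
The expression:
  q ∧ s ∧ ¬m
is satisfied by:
  {s: True, q: True, m: False}


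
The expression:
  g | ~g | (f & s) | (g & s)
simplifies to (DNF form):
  True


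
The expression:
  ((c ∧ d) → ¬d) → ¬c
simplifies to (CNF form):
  d ∨ ¬c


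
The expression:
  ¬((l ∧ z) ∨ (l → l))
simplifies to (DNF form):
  False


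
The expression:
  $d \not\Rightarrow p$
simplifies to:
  $d \wedge \neg p$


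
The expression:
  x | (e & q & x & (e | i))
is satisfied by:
  {x: True}


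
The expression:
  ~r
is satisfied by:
  {r: False}


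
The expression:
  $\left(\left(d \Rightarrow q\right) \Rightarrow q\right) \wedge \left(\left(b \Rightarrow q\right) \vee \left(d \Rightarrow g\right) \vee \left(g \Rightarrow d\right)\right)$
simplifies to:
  $d \vee q$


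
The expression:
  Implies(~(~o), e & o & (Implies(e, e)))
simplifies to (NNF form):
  e | ~o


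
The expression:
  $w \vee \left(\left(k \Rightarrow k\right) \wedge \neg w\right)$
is always true.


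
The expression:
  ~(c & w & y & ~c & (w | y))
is always true.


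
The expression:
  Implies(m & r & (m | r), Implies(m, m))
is always true.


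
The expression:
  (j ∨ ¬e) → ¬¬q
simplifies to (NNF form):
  q ∨ (e ∧ ¬j)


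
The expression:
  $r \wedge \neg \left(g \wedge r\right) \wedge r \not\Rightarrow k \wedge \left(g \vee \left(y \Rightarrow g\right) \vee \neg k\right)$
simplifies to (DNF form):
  $r \wedge \neg g \wedge \neg k$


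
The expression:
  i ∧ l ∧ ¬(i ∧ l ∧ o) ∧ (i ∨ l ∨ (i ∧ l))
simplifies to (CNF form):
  i ∧ l ∧ ¬o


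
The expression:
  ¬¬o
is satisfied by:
  {o: True}


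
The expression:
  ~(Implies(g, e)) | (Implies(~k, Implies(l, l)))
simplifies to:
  True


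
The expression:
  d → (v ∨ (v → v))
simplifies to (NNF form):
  True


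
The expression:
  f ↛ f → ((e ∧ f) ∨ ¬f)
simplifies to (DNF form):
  True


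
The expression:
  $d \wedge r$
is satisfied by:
  {r: True, d: True}


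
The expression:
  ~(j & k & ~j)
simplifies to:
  True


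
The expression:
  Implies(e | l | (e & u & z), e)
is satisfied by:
  {e: True, l: False}
  {l: False, e: False}
  {l: True, e: True}


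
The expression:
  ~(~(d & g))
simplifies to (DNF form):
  d & g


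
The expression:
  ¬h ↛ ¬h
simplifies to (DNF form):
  False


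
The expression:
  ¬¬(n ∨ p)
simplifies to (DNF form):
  n ∨ p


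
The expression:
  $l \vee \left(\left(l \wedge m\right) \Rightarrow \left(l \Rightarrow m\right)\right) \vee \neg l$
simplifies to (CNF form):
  $\text{True}$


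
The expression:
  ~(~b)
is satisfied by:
  {b: True}


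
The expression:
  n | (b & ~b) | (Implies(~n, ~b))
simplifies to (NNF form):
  n | ~b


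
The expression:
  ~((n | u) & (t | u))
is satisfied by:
  {u: False, t: False, n: False}
  {n: True, u: False, t: False}
  {t: True, u: False, n: False}


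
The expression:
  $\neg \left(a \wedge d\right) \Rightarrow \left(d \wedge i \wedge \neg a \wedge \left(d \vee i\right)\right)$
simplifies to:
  $d \wedge \left(a \vee i\right)$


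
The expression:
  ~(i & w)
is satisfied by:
  {w: False, i: False}
  {i: True, w: False}
  {w: True, i: False}


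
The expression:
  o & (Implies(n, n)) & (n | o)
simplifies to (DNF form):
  o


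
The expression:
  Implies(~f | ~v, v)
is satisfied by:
  {v: True}


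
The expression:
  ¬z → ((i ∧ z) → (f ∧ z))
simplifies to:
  True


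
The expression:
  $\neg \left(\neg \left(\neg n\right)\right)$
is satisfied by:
  {n: False}


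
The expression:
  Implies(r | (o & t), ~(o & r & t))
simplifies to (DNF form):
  ~o | ~r | ~t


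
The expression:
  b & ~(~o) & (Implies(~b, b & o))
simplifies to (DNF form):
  b & o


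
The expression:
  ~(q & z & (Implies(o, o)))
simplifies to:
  ~q | ~z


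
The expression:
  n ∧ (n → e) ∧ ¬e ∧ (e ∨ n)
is never true.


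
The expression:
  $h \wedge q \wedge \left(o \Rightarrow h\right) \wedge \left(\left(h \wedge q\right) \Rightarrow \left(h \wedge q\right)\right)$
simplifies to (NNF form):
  $h \wedge q$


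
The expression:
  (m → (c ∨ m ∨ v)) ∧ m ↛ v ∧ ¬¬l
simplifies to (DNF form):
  l ∧ m ∧ ¬v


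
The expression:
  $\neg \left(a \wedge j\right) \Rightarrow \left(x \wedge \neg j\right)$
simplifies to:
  $\left(a \wedge j\right) \vee \left(x \wedge \neg j\right)$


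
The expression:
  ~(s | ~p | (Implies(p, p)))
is never true.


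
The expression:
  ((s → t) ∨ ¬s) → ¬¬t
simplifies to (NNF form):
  s ∨ t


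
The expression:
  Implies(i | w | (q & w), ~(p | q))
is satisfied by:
  {p: False, i: False, w: False, q: False}
  {q: True, p: False, i: False, w: False}
  {w: True, p: False, i: False, q: False}
  {i: True, w: False, p: False, q: False}
  {w: True, i: True, p: False, q: False}
  {p: True, w: False, i: False, q: False}
  {q: True, p: True, w: False, i: False}


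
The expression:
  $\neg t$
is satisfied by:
  {t: False}


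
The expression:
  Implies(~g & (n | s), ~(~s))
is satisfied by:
  {g: True, s: True, n: False}
  {g: True, s: False, n: False}
  {s: True, g: False, n: False}
  {g: False, s: False, n: False}
  {n: True, g: True, s: True}
  {n: True, g: True, s: False}
  {n: True, s: True, g: False}


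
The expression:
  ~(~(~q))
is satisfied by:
  {q: False}


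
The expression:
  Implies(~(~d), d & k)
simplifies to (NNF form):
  k | ~d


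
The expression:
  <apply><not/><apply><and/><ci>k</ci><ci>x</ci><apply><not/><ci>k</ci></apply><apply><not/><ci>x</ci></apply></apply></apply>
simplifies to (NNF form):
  <true/>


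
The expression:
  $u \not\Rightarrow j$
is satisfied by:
  {u: True, j: False}


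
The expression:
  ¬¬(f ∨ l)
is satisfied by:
  {l: True, f: True}
  {l: True, f: False}
  {f: True, l: False}


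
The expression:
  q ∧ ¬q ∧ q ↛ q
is never true.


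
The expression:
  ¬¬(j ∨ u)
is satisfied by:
  {u: True, j: True}
  {u: True, j: False}
  {j: True, u: False}


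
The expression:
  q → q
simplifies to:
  True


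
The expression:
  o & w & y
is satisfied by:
  {o: True, w: True, y: True}


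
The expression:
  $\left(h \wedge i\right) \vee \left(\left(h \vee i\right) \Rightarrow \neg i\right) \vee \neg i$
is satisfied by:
  {h: True, i: False}
  {i: False, h: False}
  {i: True, h: True}


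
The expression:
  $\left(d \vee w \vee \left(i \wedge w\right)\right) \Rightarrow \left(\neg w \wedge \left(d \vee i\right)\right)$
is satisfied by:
  {w: False}


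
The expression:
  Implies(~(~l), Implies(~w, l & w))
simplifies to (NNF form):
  w | ~l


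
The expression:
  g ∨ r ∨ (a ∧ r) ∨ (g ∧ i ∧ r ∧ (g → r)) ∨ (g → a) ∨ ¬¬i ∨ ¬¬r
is always true.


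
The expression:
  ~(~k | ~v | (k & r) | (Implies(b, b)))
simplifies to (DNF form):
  False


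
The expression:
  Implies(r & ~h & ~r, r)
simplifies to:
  True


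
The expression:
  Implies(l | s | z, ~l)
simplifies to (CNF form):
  ~l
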